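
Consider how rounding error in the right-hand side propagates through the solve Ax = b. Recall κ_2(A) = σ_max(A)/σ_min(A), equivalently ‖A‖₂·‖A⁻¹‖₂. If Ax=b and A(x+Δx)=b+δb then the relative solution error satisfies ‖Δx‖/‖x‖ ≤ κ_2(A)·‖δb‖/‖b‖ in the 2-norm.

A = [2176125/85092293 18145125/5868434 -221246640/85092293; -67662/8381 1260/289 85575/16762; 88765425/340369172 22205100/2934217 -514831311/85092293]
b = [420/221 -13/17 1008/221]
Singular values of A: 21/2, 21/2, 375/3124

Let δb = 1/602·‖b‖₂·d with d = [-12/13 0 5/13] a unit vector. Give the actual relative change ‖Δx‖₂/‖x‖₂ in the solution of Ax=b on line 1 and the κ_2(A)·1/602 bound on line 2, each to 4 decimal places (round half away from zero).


largest singular value 21/2, smallest 375/3124
κ = σ_max/σ_min = (21/2)/(375/3124) = 87.4720
bound on ‖Δx‖/‖x‖: κ·ε = 87.4720·1/602 = 0.1453
solve Ax = b  →  x = [0.0672 0.3361 -0.3305]
‖b‖₂ = 5.0000 and ‖x‖₂ = 0.4762
with δb = [-0.0077 0.0000 0.0032], A·Δx = δb → ‖Δx‖ = 0.0692
relative error = 0.1453
tightness: 0.1453 against a bound of 0.1453; the bound is attained (ratio 1)

0.1453
0.1453


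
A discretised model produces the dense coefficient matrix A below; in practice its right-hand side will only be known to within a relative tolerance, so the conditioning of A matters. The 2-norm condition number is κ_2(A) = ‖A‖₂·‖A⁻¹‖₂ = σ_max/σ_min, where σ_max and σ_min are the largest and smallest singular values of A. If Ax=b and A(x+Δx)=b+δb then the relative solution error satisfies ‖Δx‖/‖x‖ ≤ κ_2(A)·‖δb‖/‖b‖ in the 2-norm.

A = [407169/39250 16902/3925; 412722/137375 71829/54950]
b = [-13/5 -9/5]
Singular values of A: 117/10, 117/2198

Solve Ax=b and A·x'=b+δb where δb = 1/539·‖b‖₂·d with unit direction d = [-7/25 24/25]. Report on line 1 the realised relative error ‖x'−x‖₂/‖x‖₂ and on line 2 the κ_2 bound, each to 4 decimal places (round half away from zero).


0.0059
0.4078

largest singular value 117/10, smallest 117/2198
κ_2(A) = (117/10) / (117/2198) = 219.8000
κ_2(A)·‖δb‖/‖b‖ = 0.4078
solve Ax = b  →  x = [6.9888 -17.4398]
‖b‖ = 3.1623, ‖x‖ = 18.7881
δb = ε·‖b‖·d = [-0.0016 0.0056]; solving A·Δx = δb gives ‖Δx‖ = 0.1102
realised ‖Δx‖/‖x‖ = 0.0059
realised/bound (from unrounded values) ≈ 0.0144


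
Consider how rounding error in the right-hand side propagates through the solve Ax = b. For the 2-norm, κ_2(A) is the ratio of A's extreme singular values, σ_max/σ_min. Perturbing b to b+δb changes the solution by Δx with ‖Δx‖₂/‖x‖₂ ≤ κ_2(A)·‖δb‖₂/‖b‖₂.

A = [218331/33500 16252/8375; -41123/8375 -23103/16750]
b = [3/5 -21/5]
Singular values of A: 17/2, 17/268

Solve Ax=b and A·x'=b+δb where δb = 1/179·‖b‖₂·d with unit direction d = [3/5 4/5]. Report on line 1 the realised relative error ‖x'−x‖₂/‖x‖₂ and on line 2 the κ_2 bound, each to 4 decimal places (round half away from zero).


from the listed singular values, σ₁ = 17/2, σ_n = 17/268
κ = σ_max/σ_min = (17/2)/(17/268) = 134.0000
worst-case relative error ≤ 134.0000 × 1/179 = 0.7486
solve Ax = b  →  x = [13.5812 -45.3035]
‖b‖ = 4.2426, ‖x‖ = 47.2954
δb = ε·‖b‖·d = [0.0142 0.0190]; solving A·Δx = δb gives ‖Δx‖ = 0.3737
dividing the unrounded norms, ‖Δx‖/‖x‖ = 0.0079
so the bound overstates the realised error by a factor of ≈ 94.7549 (computed from the unrounded values)

0.0079
0.7486


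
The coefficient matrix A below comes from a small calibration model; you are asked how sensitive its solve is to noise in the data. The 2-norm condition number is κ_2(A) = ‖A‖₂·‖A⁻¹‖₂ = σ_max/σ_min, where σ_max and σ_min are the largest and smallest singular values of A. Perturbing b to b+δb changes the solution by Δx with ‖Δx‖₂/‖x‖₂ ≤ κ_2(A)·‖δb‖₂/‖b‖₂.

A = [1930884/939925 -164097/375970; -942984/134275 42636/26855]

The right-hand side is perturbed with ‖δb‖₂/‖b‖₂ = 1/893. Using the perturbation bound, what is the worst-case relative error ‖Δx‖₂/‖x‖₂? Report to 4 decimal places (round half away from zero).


0.3209

M = AᵀA = [75680056656/1413534409 -17027794890/1413534409; -17027794890/1413534409 15328888425/5654137636]. tr(M)=189202329/3363556, det(M)=32400/840889
λ_max, λ_min = (189202329/3363556 ± √35795777631593841/11313508965136)/2 = 225/4, 576/840889
κ = σ_max/σ_min = (15/2)/(24/917) = 286.5625
κ_2(A)·‖δb‖/‖b‖ = 0.3209


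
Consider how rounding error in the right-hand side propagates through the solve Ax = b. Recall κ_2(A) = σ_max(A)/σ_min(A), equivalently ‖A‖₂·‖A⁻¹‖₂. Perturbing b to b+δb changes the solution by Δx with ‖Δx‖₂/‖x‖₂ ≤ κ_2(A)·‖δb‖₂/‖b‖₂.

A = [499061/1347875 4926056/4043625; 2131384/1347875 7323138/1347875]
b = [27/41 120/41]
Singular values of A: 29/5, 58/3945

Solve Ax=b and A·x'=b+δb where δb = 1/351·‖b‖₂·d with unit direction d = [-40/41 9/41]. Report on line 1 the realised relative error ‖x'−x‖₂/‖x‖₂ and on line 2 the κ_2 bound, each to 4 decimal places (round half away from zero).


from the listed singular values, σ₁ = 29/5, σ_n = 58/3945
κ_2(A) = (29/5) / (58/3945) = 394.5000
bound on ‖Δx‖/‖x‖: κ·ε = 394.5000·1/351 = 1.1239
solve Ax = b  →  x = [0.1448 0.4966]
‖b‖ = 3.0000, ‖x‖ = 0.5172
re-solving with b+δb shifts x by Δx of norm 0.5813
realised ‖Δx‖/‖x‖ = 1.1239
so the bound is sharp here: realised error equals the bound

1.1239
1.1239


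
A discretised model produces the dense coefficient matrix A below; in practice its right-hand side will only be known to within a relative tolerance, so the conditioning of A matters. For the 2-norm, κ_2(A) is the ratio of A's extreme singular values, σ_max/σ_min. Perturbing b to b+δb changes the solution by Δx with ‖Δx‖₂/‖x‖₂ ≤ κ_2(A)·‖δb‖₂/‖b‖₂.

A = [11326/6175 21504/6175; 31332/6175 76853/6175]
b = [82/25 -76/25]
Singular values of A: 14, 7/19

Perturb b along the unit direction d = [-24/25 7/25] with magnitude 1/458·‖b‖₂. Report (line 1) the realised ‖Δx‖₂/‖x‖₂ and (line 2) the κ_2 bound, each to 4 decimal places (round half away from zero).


largest singular value 14, smallest 7/19
κ_2(A) = 14 / (7/19) = 38.0000
perturbation bound = 38.0000·1/458 = 0.0830
solve Ax = b  →  x = [9.9670 -4.3077]
‖b‖ = 4.4721, ‖x‖ = 10.8581
δb = ε·‖b‖·d = [-0.0094 0.0027]; solving A·Δx = δb gives ‖Δx‖ = 0.0265
realised ‖Δx‖/‖x‖ = 0.0024
tightness: 0.0024 against a bound of 0.0830 (unrounded ratio ≈ 0.0294)

0.0024
0.0830


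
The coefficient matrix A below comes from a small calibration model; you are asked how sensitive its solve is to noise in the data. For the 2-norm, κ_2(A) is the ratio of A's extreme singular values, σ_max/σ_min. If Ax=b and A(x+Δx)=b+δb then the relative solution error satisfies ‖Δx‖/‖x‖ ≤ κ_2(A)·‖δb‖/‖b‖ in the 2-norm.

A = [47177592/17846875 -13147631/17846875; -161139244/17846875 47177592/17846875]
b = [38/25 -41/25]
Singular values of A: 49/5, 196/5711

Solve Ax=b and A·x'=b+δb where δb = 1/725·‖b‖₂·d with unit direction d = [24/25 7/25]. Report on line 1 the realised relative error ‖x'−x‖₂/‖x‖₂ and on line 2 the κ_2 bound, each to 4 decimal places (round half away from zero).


largest singular value 49/5, smallest 196/5711
κ = σ_max/σ_min = (49/5)/(196/5711) = 285.5500
worst-case relative error ≤ 285.5500 × 1/725 = 0.3939
solve Ax = b  →  x = [8.3545 27.9151]
2-norm of b is 2.2361; of x, 29.1385
re-solving with b+δb shifts x by Δx of norm 0.0899
dividing the unrounded norms, ‖Δx‖/‖x‖ = 0.0031
tightness: 0.0031 against a bound of 0.3939 (unrounded ratio ≈ 0.0078)

0.0031
0.3939


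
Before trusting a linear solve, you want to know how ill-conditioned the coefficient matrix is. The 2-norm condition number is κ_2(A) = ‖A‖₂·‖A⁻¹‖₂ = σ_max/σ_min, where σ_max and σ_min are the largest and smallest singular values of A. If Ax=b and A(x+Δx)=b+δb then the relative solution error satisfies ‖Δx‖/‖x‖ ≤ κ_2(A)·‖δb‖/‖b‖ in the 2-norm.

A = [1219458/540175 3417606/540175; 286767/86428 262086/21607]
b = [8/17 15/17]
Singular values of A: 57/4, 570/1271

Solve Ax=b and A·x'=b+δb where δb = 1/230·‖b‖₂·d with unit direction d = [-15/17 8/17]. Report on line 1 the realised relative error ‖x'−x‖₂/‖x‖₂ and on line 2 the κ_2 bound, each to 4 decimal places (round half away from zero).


0.1382
0.1382

largest singular value 57/4, smallest 570/1271
condition number: (57/4) ÷ (570/1271) = 31.7750
perturbation bound = 31.7750·1/230 = 0.1382
solve Ax = b  →  x = [0.0196 0.0674]
‖b‖ = 1.0000, ‖x‖ = 0.0702
δb = ε·‖b‖·d = [-0.0038 0.0020]; solving A·Δx = δb gives ‖Δx‖ = 0.0097
realised ‖Δx‖/‖x‖ = 0.1382
so the bound is sharp here: realised error equals the bound


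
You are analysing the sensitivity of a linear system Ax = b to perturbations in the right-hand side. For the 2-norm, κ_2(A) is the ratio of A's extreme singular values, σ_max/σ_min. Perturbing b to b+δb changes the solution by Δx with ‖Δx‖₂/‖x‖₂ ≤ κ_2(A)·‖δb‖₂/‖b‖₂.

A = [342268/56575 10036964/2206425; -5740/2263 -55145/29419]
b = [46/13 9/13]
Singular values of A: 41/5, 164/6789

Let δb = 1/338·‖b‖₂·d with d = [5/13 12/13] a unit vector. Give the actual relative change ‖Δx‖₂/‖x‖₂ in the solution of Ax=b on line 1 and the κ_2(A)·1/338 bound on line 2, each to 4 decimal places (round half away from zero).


0.0053
1.0043

from the listed singular values, σ₁ = 41/5, σ_n = 164/6789
condition number: (41/5) ÷ (164/6789) = 339.4500
worst-case relative error ≤ 339.4500 × 1/338 = 1.0043
solve Ax = b  →  x = [-49.3829 66.4537]
2-norm of b is 3.6056; of x, 82.7935
Δx = A⁻¹·δb where δb = 1/338·3.6056·d; ‖Δx‖ = 0.4416
dividing the unrounded norms, ‖Δx‖/‖x‖ = 0.0053
realised/bound (from unrounded values) ≈ 0.0053


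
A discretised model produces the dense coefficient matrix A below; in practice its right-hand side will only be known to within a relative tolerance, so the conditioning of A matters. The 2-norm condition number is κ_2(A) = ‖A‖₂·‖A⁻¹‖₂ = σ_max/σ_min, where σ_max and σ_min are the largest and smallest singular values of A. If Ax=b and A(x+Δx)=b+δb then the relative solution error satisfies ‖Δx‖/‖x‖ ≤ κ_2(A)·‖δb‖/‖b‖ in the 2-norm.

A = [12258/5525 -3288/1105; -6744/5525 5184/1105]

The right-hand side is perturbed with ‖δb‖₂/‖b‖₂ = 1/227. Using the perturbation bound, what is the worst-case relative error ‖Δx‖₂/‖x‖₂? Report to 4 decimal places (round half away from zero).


0.0234

form AᵀA = [7829604/1221025 -3010608/244205; -3010608/244205 1507392/48841] with trace 269316/7225 and determinant 331776/7225
λ_max, λ_min = (269316/7225 ± √62942781456/52200625)/2 = 36, 9216/7225
κ_2(A) = √(λ_max/λ_min) = √(36 / (9216/7225)) = 5.3125
perturbation bound = 5.3125·1/227 = 0.0234


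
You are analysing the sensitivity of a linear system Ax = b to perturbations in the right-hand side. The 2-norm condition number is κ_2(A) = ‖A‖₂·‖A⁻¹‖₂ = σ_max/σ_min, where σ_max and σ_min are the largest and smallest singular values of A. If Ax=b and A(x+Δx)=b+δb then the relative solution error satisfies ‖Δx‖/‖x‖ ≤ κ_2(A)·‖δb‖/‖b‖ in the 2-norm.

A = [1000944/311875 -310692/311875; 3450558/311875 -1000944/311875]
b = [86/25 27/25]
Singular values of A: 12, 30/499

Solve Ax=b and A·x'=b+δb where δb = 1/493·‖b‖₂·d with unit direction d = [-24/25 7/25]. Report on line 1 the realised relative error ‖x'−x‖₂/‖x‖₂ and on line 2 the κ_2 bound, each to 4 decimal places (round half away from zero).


σ_max = 12, σ_min = 30/499
κ_2(A) = 12 / (30/499) = 199.6000
worst-case relative error ≤ 199.6000 × 1/493 = 0.4049
solve Ax = b  →  x = [-13.8120 -47.9507]
2-norm of b is 3.6056; of x, 49.9003
δb = ε·‖b‖·d = [-0.0070 0.0020]; solving A·Δx = δb gives ‖Δx‖ = 0.1216
relative error = 0.0024
tightness: 0.0024 against a bound of 0.4049 (unrounded ratio ≈ 0.0060)

0.0024
0.4049


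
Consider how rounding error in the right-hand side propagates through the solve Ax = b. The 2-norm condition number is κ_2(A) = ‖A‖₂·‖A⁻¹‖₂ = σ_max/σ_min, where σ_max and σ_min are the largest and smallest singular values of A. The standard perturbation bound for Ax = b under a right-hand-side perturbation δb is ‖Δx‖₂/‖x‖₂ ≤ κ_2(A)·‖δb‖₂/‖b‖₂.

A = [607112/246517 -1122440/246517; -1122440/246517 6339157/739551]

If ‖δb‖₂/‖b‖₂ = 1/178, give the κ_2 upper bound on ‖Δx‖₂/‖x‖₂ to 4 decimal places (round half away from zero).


1.7971

AᵀA = [331458688/12369353 -1864372840/37108059; -1864372840/37108059 10487228873/111324177]; tr = 792373945/6548481, det = 937024/6548481
eigenvalues of AᵀA: λ = (tr ± √(tr²−4·det))/2 = 121, 7744/6548481
σ_max=√121=11, σ_min=√(7744/6548481)=(88/2559) → κ = 319.8750
worst-case relative error ≤ 319.8750 × 1/178 = 1.7971


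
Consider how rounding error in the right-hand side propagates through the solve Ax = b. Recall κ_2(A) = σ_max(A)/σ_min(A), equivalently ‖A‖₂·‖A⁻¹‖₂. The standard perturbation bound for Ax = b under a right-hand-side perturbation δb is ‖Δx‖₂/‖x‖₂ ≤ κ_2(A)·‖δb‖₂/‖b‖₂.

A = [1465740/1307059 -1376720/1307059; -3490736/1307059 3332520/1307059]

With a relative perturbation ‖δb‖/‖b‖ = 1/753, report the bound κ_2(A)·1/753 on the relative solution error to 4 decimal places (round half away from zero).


0.4604

AᵀA = [84814387984/10108894849 -80774326080/10108894849; -80774326080/10108894849 76929275200/10108894849]; tr = 192323024/12020089, det = 25600/12020089
eigenvalues of AᵀA: λ = (tr ± √(tr²−4·det))/2 = 16, 1600/12020089
σ_max=√16=4, σ_min=√(1600/12020089)=(40/3467) → κ = 346.7000
κ_2(A)·‖δb‖/‖b‖ = 0.4604


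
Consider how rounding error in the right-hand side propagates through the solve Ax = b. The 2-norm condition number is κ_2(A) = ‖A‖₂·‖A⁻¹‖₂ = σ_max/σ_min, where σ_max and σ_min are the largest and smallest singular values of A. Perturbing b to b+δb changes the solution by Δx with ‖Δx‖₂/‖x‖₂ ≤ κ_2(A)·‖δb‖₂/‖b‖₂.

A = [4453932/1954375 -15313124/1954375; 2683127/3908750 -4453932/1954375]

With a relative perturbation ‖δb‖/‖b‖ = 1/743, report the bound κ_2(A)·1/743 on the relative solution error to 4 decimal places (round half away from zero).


0.5261

M = AᵀA = [27695747693/4889064500 -23737230594/1222266125; -23737230594/1222266125 81385368608/1222266125]. tr(M)=2825897777/39112516, det(M)=334084/9778129
char-poly roots: 289/4 and 4624/9778129
κ = σ_max/σ_min = (17/2)/(68/3127) = 390.8750
bound on ‖Δx‖/‖x‖: κ·ε = 390.8750·1/743 = 0.5261


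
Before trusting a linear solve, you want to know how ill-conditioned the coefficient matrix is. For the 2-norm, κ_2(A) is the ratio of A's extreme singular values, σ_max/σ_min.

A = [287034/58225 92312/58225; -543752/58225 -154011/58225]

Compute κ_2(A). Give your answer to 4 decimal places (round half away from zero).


AᵀA = [261629588/2346125 76290984/2346125; 76290984/2346125 22312037/2346125]; tr = 2271533/18769, det = 58564/18769
solving λ² − 2271533/18769·λ + 58564/18769 = 0 gives λ = 121, 484/18769
so κ_2 = √(121 / (484/18769)) = 68.5000

68.5000


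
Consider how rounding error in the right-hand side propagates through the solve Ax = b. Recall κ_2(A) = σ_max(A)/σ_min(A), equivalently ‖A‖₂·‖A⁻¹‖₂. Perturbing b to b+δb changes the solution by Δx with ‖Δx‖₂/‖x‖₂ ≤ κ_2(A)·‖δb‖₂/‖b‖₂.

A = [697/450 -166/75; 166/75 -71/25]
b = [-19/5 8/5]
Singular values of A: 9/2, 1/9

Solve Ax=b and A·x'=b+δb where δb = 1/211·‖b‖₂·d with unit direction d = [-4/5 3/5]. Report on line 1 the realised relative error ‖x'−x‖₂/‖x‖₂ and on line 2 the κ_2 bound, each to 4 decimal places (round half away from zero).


σ_max = 9/2, σ_min = 1/9
κ_2(A) = (9/2) / (1/9) = 40.5000
worst-case relative error ≤ 40.5000 × 1/211 = 0.1919
solve Ax = b  →  x = [28.6667 21.7778]
‖b‖₂ = 4.1231 and ‖x‖₂ = 36.0007
δb = ε·‖b‖·d = [-0.0156 0.0117]; solving A·Δx = δb gives ‖Δx‖ = 0.1759
realised ‖Δx‖/‖x‖ = 0.0049
so the bound overstates the realised error by a factor of ≈ 39.2915 (computed from the unrounded values)

0.0049
0.1919


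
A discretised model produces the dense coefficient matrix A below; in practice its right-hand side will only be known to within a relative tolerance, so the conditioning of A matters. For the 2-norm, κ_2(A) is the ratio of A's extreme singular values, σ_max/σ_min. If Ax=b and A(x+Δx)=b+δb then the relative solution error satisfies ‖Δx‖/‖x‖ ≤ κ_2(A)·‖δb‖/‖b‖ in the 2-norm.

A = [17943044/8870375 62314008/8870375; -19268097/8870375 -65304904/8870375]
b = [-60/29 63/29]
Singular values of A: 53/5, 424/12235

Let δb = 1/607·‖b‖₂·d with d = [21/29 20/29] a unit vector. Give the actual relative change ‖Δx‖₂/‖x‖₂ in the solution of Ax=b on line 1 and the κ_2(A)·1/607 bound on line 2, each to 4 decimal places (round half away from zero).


0.5039
0.5039

σ_max = 53/5, σ_min = 424/12235
κ_2(A) = (53/5) / (424/12235) = 305.8750
bound on ‖Δx‖/‖x‖: κ·ε = 305.8750·1/607 = 0.5039
solve Ax = b  →  x = [-0.0792 -0.2717]
2-norm of b is 3.0000; of x, 0.2830
Δx = A⁻¹·δb where δb = 1/607·3.0000·d; ‖Δx‖ = 0.1426
dividing the unrounded norms, ‖Δx‖/‖x‖ = 0.5039
so the bound is sharp here: realised error equals the bound


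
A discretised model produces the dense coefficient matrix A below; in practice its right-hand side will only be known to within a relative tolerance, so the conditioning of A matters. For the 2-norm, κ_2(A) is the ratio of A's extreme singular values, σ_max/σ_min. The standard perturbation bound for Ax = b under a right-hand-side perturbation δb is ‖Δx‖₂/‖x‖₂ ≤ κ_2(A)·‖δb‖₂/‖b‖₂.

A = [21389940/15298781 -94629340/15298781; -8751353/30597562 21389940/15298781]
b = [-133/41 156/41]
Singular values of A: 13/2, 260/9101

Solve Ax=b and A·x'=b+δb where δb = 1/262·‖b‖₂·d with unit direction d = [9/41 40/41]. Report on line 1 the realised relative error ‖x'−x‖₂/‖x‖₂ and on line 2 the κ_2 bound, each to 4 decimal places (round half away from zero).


σ_max = 13/2, σ_min = 260/9101
κ = σ_max/σ_min = (13/2)/(260/9101) = 227.5250
perturbation bound = 227.5250·1/262 = 0.8684
solve Ax = b  →  x = [102.3152 23.6517]
‖b‖₂ = 5.0000 and ‖x‖₂ = 105.0133
re-solving with b+δb shifts x by Δx of norm 0.6680
relative error = 0.0064
so the bound overstates the realised error by a factor of ≈ 136.5173 (computed from the unrounded values)

0.0064
0.8684


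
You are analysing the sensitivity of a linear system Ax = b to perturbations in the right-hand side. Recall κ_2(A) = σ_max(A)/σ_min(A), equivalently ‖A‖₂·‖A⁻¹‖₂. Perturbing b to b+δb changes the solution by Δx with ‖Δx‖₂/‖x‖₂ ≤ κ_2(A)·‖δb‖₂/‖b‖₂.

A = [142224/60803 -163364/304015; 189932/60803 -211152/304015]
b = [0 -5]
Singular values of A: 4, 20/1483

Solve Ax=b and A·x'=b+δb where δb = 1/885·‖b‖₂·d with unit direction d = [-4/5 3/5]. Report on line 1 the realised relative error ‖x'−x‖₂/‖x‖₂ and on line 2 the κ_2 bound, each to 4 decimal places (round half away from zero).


from the listed singular values, σ₁ = 4, σ_n = 20/1483
κ = σ_max/σ_min = 4/(20/1483) = 296.6000
κ_2(A)·‖δb‖/‖b‖ = 0.3351
solve Ax = b  →  x = [-49.8061 -216.8049]
‖b‖ = 5.0000, ‖x‖ = 222.4522
δb = ε·‖b‖·d = [-0.0045 0.0034]; solving A·Δx = δb gives ‖Δx‖ = 0.4189
dividing the unrounded norms, ‖Δx‖/‖x‖ = 0.0019
realised/bound (from unrounded values) ≈ 0.0056

0.0019
0.3351


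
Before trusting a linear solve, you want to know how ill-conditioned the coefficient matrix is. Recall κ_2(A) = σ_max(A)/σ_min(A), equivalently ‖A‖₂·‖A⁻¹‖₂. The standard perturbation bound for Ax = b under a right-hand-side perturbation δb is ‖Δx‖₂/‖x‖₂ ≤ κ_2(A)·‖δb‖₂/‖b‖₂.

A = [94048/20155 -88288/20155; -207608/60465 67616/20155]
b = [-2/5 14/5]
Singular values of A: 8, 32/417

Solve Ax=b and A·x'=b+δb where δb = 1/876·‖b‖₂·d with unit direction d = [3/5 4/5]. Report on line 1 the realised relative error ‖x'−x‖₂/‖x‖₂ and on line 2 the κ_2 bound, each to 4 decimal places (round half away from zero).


0.0016
0.1190

σ_max = 8, σ_min = 32/417
κ_2(A) = 8 / (32/417) = 104.2500
κ_2(A)·‖δb‖/‖b‖ = 0.1190
solve Ax = b  →  x = [17.7931 19.0453]
2-norm of b is 2.8284; of x, 26.0637
δb = ε·‖b‖·d = [0.0019 0.0026]; solving A·Δx = δb gives ‖Δx‖ = 0.0421
dividing the unrounded norms, ‖Δx‖/‖x‖ = 0.0016
tightness: 0.0016 against a bound of 0.1190 (unrounded ratio ≈ 0.0136)


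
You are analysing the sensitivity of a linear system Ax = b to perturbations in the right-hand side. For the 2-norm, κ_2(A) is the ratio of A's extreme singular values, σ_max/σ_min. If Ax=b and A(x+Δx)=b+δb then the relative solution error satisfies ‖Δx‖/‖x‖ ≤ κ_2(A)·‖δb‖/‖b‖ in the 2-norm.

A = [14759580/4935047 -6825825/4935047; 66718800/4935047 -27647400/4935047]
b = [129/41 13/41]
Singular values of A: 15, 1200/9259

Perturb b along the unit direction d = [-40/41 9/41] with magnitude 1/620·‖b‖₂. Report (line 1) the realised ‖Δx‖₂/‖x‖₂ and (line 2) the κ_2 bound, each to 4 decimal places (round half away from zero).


σ_max = 15, σ_min = 1200/9259
condition number: 15 ÷ (1200/9259) = 115.7375
worst-case relative error ≤ 115.7375 × 1/620 = 0.1867
solve Ax = b  →  x = [-8.8413 -21.3926]
‖b‖₂ = 3.1623 and ‖x‖₂ = 23.1476
with δb = [-0.0050 0.0011], A·Δx = δb → ‖Δx‖ = 0.0394
dividing the unrounded norms, ‖Δx‖/‖x‖ = 0.0017
realised/bound (from unrounded values) ≈ 0.0091

0.0017
0.1867


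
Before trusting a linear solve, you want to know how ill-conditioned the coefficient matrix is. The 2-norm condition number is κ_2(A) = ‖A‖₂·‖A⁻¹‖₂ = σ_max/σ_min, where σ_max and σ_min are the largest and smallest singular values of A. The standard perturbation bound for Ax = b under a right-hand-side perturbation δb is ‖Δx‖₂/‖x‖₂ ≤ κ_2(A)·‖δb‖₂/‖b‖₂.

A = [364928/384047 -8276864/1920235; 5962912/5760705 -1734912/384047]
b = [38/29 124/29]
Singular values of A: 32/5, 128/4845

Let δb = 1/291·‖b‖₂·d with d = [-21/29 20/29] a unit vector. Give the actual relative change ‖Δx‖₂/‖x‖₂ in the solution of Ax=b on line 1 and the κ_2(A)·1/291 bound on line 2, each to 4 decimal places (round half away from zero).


largest singular value 32/5, smallest 128/4845
condition number: (32/5) ÷ (128/4845) = 242.2500
perturbation bound = 242.2500·1/291 = 0.8325
solve Ax = b  →  x = [73.9939 16.0080]
‖b‖₂ = 4.4721 and ‖x‖₂ = 75.7057
Δx = A⁻¹·δb where δb = 1/291·4.4721·d; ‖Δx‖ = 0.5817
dividing the unrounded norms, ‖Δx‖/‖x‖ = 0.0077
so the bound overstates the realised error by a factor of ≈ 108.3412 (computed from the unrounded values)

0.0077
0.8325


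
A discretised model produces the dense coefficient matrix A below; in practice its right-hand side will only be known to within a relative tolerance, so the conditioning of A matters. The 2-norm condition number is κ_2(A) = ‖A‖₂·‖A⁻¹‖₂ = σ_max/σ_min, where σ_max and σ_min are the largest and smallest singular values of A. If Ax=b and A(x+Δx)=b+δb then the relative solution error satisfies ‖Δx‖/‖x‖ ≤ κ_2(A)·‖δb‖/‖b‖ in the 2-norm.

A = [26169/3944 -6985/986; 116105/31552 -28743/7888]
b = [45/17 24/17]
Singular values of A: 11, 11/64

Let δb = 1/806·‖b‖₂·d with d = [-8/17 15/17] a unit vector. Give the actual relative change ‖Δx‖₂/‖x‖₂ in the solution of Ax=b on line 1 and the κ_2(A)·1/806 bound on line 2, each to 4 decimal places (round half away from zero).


0.0794
0.0794

from the listed singular values, σ₁ = 11, σ_n = 11/64
κ_2(A) = 11 / (11/64) = 64.0000
κ_2(A)·‖δb‖/‖b‖ = 0.0794
solve Ax = b  →  x = [0.1881 -0.1975]
‖b‖ = 3.0000, ‖x‖ = 0.2727
with δb = [-0.0018 0.0033], A·Δx = δb → ‖Δx‖ = 0.0217
dividing the unrounded norms, ‖Δx‖/‖x‖ = 0.0794
realised/bound = 1 exactly: the bound is attained for this b and d


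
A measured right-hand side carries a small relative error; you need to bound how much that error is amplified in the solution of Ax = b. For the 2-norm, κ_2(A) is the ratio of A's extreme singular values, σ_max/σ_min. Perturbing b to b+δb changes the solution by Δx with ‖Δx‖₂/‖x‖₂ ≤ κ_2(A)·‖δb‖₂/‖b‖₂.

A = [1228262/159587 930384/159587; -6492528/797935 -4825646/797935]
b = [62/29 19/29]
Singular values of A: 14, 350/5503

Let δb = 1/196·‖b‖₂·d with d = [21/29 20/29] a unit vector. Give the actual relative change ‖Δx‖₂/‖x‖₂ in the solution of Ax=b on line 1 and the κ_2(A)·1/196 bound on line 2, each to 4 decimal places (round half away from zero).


0.0057
1.1231

largest singular value 14, smallest 350/5503
κ_2(A) = 14 / (350/5503) = 220.1200
perturbation bound = 220.1200·1/196 = 1.1231
solve Ax = b  →  x = [-18.8103 25.1994]
‖b‖ = 2.2361, ‖x‖ = 31.4458
re-solving with b+δb shifts x by Δx of norm 0.1794
relative error = 0.0057
realised/bound (from unrounded values) ≈ 0.0051


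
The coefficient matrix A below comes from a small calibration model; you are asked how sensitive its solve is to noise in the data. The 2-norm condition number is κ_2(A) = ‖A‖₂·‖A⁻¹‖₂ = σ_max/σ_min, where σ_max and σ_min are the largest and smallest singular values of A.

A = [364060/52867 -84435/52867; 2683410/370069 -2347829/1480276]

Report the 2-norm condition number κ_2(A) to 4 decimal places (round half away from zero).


M = AᵀA = [16284344500/162843121 -7327652445/325686242; -7327652445/325686242 13200532801/2605489936]. tr(M)=273750044801/2605489936, det(M)=70644025/162843121
eigenvalues of AᵀA: λ = (tr ± √(tr²−4·det))/2 = 1681/16, 672400/162843121
σ_max=√(1681/16)=(41/4), σ_min=√(672400/162843121)=(820/12761) → κ = 159.5125

159.5125


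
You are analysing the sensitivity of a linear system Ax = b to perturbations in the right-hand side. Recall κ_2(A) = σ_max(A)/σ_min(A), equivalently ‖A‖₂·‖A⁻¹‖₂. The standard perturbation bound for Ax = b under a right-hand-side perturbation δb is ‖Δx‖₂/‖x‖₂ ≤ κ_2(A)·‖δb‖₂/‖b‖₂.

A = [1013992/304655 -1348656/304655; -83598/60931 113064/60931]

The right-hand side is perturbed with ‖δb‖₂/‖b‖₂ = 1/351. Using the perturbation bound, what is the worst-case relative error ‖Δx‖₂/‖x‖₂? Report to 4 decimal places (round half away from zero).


form AᵀA = [7117724356/549199225 -9490085808/549199225; -9490085808/549199225 12653607744/549199225] with trace 790853284/21967969 and determinant 230400/21967969
solving λ² − 790853284/21967969·λ + 230400/21967969 = 0 gives λ = 36, 6400/21967969
κ = σ_max/σ_min = 6/(80/4687) = 351.5250
perturbation bound = 351.5250·1/351 = 1.0015

1.0015


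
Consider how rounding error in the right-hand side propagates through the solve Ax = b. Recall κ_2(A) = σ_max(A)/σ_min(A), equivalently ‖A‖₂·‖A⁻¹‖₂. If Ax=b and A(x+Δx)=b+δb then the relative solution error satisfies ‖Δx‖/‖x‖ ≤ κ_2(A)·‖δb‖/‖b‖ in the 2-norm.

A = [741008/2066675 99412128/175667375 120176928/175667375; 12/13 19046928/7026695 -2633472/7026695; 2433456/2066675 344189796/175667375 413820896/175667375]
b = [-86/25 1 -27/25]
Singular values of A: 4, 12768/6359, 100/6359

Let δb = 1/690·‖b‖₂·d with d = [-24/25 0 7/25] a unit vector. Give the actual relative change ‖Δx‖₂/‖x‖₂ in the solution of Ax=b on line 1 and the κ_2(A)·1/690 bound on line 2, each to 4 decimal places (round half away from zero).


largest singular value 4, smallest 100/6359
κ_2(A) = 4 / (100/6359) = 254.3600
bound on ‖Δx‖/‖x‖: κ·ε = 254.3600·1/690 = 0.3686
solve Ax = b  →  x = [-176.1915 65.0061 33.5410]
‖b‖ = 3.7417, ‖x‖ = 190.7728
re-solving with b+δb shifts x by Δx of norm 0.3448
dividing the unrounded norms, ‖Δx‖/‖x‖ = 0.0018
tightness: 0.0018 against a bound of 0.3686 (unrounded ratio ≈ 0.0049)

0.0018
0.3686


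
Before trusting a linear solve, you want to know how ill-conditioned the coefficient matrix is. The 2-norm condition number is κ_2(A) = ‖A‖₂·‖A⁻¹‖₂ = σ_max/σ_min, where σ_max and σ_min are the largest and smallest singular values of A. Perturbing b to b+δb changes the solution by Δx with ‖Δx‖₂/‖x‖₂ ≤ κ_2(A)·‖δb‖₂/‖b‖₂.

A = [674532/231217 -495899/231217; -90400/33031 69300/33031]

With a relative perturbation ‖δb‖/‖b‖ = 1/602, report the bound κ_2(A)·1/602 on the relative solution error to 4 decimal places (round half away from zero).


0.1656

M = AᵀA = [1017157264/63568729 -762747948/63568729; -762747948/63568729 572220961/63568729]. tr(M)=1589378225/63568729, det(M)=4000000/63568729
char-poly roots: 25 and 160000/63568729
κ = σ_max/σ_min = 5/(400/7973) = 99.6625
κ_2(A)·‖δb‖/‖b‖ = 0.1656


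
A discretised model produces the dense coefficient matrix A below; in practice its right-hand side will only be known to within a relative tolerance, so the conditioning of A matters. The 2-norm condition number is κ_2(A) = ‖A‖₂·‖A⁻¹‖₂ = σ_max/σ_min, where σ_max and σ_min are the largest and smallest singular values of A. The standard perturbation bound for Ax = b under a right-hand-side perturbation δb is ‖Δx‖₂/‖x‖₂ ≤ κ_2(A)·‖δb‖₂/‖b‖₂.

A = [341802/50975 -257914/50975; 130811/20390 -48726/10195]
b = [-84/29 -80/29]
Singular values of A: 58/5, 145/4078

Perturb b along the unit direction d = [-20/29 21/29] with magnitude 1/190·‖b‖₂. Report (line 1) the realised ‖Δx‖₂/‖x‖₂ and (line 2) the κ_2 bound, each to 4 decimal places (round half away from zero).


largest singular value 58/5, smallest 145/4078
κ = σ_max/σ_min = (58/5)/(145/4078) = 326.2400
bound on ‖Δx‖/‖x‖: κ·ε = 326.2400·1/190 = 1.7171
solve Ax = b  →  x = [-0.2759 0.2069]
‖b‖ = 4.0000, ‖x‖ = 0.3448
re-solving with b+δb shifts x by Δx of norm 0.5921
realised ‖Δx‖/‖x‖ = 1.7171
so the bound is sharp here: realised error equals the bound

1.7171
1.7171


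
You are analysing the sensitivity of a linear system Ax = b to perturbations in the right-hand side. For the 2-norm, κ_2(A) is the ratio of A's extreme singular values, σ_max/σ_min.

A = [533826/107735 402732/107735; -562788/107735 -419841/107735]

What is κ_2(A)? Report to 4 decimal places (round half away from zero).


M = AᵀA = [143091684/2760245 107317548/2760245; 107317548/2760245 80489781/2760245]. tr(M)=44716293/552049, det(M)=26244/552049
eigenvalues of AᵀA: λ = (tr ± √(tr²−4·det))/2 = 81, 324/552049
σ_max=√81=9, σ_min=√(324/552049)=(18/743) → κ = 371.5000

371.5000


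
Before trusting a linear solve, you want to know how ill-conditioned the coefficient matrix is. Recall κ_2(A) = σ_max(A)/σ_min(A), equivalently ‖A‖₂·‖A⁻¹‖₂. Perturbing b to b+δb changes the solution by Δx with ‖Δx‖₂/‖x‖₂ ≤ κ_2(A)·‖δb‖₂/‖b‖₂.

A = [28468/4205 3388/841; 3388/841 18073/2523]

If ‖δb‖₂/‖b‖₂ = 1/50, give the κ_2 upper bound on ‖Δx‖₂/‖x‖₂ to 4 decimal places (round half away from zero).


0.0750

form AᵀA = [1304864/21025 708092/12615; 708092/12615 511225/7569] with trace 29161/225 and determinant 234256/225
solving λ² − 29161/225·λ + 234256/225 = 0 gives λ = 121, 1936/225
κ = σ_max/σ_min = 11/(44/15) = 3.7500
perturbation bound = 3.7500·1/50 = 0.0750


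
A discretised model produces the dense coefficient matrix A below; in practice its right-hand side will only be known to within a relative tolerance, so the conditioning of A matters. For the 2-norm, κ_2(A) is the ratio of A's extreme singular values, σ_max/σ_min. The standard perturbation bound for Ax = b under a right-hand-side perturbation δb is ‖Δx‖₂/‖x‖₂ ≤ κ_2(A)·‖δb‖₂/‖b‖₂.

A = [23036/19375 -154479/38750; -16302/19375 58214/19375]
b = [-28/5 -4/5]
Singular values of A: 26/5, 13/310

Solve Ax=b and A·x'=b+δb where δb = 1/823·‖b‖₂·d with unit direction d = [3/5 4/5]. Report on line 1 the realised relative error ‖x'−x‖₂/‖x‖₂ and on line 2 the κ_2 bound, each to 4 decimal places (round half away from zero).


0.0017
0.1507

from the listed singular values, σ₁ = 26/5, σ_n = 13/310
κ_2(A) = (26/5) / (13/310) = 124.0000
worst-case relative error ≤ 124.0000 × 1/823 = 0.1507
solve Ax = b  →  x = [-91.7846 -25.9692]
‖b‖₂ = 5.6569 and ‖x‖₂ = 95.3877
re-solving with b+δb shifts x by Δx of norm 0.1639
realised ‖Δx‖/‖x‖ = 0.0017
realised/bound (from unrounded values) ≈ 0.0114


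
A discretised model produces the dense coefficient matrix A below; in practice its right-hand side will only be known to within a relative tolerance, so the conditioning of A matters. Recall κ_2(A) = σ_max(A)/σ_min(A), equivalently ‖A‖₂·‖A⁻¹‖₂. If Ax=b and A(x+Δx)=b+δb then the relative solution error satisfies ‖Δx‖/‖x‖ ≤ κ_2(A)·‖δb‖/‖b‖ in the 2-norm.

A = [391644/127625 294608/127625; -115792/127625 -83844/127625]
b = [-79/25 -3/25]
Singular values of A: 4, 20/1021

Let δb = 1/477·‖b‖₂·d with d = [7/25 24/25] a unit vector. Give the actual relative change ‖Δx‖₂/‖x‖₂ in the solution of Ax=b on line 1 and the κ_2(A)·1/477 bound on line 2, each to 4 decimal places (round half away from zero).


from the listed singular values, σ₁ = 4, σ_n = 20/1021
κ = σ_max/σ_min = 4/(20/1021) = 204.2000
κ_2(A)·‖δb‖/‖b‖ = 0.4281
solve Ax = b  →  x = [30.0300 -41.2900]
‖b‖₂ = 3.1623 and ‖x‖₂ = 51.0555
re-solving with b+δb shifts x by Δx of norm 0.3384
dividing the unrounded norms, ‖Δx‖/‖x‖ = 0.0066
tightness: 0.0066 against a bound of 0.4281 (unrounded ratio ≈ 0.0155)

0.0066
0.4281


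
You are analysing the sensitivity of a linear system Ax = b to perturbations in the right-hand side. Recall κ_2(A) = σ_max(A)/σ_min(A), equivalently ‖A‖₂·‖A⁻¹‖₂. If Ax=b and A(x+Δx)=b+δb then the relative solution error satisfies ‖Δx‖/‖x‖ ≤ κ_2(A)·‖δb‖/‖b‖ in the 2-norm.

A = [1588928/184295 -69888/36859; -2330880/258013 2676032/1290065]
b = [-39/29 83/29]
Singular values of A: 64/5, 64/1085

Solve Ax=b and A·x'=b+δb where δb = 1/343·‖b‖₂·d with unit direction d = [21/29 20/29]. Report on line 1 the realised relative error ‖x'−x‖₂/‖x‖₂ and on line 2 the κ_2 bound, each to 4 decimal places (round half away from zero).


from the listed singular values, σ₁ = 64/5, σ_n = 64/1085
condition number: (64/5) ÷ (64/1085) = 217.0000
worst-case relative error ≤ 217.0000 × 1/343 = 0.6327
solve Ax = b  →  x = [3.4928 16.5911]
‖b‖₂ = 3.1623 and ‖x‖₂ = 16.9547
Δx = A⁻¹·δb where δb = 1/343·3.1623·d; ‖Δx‖ = 0.1563
dividing the unrounded norms, ‖Δx‖/‖x‖ = 0.0092
so the bound overstates the realised error by a factor of ≈ 68.6280 (computed from the unrounded values)

0.0092
0.6327


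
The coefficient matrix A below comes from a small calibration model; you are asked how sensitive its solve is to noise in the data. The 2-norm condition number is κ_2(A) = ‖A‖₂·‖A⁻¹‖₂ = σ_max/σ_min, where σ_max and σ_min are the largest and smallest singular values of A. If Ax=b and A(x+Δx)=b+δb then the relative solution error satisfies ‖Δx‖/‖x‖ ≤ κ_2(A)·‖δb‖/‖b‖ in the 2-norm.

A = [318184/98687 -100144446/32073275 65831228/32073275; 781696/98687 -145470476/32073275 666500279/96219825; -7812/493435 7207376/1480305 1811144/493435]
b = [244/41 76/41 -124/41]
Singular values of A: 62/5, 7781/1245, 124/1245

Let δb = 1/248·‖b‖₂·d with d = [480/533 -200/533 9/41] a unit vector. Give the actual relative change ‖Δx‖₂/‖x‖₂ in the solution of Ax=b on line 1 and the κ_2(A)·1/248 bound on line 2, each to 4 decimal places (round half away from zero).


largest singular value 62/5, smallest 124/1245
condition number: (62/5) ÷ (124/1245) = 124.5000
κ_2(A)·‖δb‖/‖b‖ = 0.5020
solve Ax = b  →  x = [-28.8598 -17.2706 21.9608]
‖b‖₂ = 6.9282 and ‖x‖₂ = 40.1677
Δx = A⁻¹·δb where δb = 1/248·6.9282·d; ‖Δx‖ = 0.2805
realised ‖Δx‖/‖x‖ = 0.0070
so the bound overstates the realised error by a factor of ≈ 71.8916 (computed from the unrounded values)

0.0070
0.5020


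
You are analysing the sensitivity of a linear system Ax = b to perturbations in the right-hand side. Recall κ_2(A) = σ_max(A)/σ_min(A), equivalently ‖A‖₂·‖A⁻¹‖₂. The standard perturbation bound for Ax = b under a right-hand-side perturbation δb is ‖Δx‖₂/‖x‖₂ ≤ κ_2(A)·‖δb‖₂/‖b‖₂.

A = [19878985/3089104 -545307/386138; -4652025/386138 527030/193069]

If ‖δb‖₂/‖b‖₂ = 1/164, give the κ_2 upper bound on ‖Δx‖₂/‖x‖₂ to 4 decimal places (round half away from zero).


form AᵀA = [6159929367025/33019250944 -173246565555/4127406368; -173246565555/4127406368 4873364041/515925796] with trace 3849984929/19642624 and determinant 1500625/4910656
char-poly roots: 196 and 30625/19642624
κ_2(A) = √(λ_max/λ_min) = √(196 / (30625/19642624)) = 354.5600
perturbation bound = 354.5600·1/164 = 2.1620

2.1620


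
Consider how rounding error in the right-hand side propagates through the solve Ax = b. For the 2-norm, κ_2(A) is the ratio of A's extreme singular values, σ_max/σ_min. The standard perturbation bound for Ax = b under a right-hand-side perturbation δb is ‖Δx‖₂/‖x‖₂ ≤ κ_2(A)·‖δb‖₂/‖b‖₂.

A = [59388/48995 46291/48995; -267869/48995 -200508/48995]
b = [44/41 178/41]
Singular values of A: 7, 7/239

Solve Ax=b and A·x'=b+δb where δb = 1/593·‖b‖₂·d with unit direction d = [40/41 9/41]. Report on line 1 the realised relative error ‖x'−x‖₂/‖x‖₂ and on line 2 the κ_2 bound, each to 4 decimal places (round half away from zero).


0.0038
0.4030

σ_max = 7, σ_min = 7/239
condition number: 7 ÷ (7/239) = 239.0000
perturbation bound = 239.0000·1/593 = 0.4030
solve Ax = b  →  x = [-41.4286 54.2857]
‖b‖₂ = 4.4721 and ‖x‖₂ = 68.2881
with δb = [0.0074 0.0017], A·Δx = δb → ‖Δx‖ = 0.2575
realised ‖Δx‖/‖x‖ = 0.0038
realised/bound (from unrounded values) ≈ 0.0094


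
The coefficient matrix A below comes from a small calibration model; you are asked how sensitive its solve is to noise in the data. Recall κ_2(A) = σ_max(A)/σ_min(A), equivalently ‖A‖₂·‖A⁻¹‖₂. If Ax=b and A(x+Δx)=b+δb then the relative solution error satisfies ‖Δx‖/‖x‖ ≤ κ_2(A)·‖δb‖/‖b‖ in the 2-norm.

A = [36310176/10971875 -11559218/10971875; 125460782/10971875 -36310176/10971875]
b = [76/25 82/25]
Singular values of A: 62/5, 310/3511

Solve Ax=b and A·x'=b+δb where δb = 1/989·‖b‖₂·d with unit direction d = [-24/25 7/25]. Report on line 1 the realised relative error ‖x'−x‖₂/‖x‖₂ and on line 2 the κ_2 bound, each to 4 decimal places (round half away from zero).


largest singular value 62/5, smallest 310/3511
κ_2(A) = (62/5) / (310/3511) = 140.4400
worst-case relative error ≤ 140.4400 × 1/989 = 0.1420
solve Ax = b  →  x = [-6.0328 -21.8359]
‖b‖₂ = 4.4721 and ‖x‖₂ = 22.6539
δb = ε·‖b‖·d = [-0.0043 0.0013]; solving A·Δx = δb gives ‖Δx‖ = 0.0512
dividing the unrounded norms, ‖Δx‖/‖x‖ = 0.0023
realised/bound (from unrounded values) ≈ 0.0159

0.0023
0.1420
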